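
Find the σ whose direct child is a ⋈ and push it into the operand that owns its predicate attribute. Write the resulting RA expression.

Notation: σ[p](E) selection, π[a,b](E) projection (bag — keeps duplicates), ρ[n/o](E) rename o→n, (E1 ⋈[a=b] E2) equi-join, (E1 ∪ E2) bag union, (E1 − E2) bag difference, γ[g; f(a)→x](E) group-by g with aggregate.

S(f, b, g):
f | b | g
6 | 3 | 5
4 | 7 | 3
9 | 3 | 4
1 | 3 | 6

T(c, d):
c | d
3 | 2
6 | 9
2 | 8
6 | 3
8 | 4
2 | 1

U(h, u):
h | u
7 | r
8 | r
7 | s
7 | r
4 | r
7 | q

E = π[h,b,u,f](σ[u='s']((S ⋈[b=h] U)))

σ filters on u, owned by the right side.
E' = π[h,b,u,f]((S ⋈[b=h] σ[u='s'](U)))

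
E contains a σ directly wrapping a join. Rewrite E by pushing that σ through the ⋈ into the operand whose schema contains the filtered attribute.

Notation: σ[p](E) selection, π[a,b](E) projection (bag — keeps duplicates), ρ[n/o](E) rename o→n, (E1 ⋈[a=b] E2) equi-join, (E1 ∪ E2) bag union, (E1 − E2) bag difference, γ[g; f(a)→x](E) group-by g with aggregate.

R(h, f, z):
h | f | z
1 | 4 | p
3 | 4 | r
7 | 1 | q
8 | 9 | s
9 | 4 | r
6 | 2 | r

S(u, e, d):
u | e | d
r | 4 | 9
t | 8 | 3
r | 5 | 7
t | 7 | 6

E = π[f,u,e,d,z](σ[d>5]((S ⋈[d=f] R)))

σ filters on d, owned by the left side.
E' = π[f,u,e,d,z]((σ[d>5](S) ⋈[d=f] R))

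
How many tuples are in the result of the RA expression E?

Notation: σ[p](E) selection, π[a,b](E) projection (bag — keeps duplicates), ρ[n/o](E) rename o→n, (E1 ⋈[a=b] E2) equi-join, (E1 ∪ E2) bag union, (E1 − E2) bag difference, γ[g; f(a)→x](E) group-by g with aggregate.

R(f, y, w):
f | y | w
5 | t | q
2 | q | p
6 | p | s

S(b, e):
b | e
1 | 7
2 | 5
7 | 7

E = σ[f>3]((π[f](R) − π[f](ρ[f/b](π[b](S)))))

Per-node cardinality:
  R → 3
  π[f](R) → 3
  S → 3
  π[b](S) → 3
  ρ[f/b](π[b](S)) → 3
  π[f](ρ[f/b](π[b](S))) → 3
  (π[f](R) − π[f](ρ[f/b](π[b](S)))) → 2
  σ[f>3]((π[f](R) − π[f](ρ[f/b](π[b](S))))) → 2

|E| = 2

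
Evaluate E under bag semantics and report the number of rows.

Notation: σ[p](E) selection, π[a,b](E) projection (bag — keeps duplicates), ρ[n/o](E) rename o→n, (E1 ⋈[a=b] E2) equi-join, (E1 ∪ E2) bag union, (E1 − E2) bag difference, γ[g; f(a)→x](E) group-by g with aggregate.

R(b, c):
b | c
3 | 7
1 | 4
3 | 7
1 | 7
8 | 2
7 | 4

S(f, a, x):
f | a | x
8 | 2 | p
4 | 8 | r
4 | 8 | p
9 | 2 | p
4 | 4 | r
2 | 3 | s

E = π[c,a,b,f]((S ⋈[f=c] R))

Row counts bottom-up:
  S → 6
  R → 6
  (S ⋈[f=c] R) → 7
  π[c,a,b,f]((S ⋈[f=c] R)) → 7

|E| = 7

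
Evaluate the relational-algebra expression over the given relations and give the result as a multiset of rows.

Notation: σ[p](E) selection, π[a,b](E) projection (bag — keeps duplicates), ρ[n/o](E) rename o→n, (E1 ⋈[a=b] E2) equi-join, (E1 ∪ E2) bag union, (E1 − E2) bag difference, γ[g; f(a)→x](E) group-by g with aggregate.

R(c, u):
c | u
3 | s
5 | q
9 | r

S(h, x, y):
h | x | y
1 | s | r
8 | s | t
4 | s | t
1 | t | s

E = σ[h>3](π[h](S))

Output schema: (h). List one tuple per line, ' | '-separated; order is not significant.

Row counts bottom-up:
  S → 4
  π[h](S) → 4
  σ[h>3](π[h](S)) → 2

== RESULT ==
h
4
8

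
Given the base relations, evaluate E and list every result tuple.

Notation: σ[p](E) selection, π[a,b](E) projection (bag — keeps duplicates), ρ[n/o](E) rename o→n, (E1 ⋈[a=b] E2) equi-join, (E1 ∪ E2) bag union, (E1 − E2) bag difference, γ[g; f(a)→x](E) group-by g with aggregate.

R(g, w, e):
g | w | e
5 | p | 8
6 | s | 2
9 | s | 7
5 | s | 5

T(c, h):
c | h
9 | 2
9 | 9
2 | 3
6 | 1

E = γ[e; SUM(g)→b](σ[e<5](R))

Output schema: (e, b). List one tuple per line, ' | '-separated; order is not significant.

Subexpression sizes:
  R → 4
  σ[e<5](R) → 1
  γ[e; SUM(g)→b](σ[e<5](R)) → 1

== RESULT ==
e | b
2 | 6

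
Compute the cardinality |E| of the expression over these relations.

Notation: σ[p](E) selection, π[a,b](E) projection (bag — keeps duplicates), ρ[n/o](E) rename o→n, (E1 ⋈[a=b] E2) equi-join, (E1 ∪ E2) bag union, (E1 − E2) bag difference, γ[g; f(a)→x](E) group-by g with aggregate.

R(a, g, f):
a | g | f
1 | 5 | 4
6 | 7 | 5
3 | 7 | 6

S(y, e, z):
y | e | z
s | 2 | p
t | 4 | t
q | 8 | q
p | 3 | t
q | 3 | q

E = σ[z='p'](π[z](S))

Stepwise |·|:
  S → 5
  π[z](S) → 5
  σ[z='p'](π[z](S)) → 1

|E| = 1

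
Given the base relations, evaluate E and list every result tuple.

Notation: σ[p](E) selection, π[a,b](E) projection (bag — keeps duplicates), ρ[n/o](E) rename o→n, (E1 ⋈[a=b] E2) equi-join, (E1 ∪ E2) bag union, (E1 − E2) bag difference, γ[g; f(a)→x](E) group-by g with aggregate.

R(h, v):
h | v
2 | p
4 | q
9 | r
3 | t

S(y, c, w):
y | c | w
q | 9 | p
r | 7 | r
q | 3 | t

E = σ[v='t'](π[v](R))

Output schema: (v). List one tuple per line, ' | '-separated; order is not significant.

Per-node cardinality:
  R → 4
  π[v](R) → 4
  σ[v='t'](π[v](R)) → 1

== RESULT ==
v
t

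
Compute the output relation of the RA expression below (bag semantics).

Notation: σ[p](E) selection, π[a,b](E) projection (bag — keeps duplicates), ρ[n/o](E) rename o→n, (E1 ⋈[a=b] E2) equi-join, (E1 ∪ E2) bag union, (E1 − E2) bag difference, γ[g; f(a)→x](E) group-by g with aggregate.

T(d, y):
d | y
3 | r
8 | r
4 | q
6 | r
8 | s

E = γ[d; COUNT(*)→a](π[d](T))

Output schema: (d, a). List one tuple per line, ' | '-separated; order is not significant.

Per-node cardinality:
  T → 5
  π[d](T) → 5
  γ[d; COUNT(*)→a](π[d](T)) → 4

== RESULT ==
d | a
3 | 1
4 | 1
6 | 1
8 | 2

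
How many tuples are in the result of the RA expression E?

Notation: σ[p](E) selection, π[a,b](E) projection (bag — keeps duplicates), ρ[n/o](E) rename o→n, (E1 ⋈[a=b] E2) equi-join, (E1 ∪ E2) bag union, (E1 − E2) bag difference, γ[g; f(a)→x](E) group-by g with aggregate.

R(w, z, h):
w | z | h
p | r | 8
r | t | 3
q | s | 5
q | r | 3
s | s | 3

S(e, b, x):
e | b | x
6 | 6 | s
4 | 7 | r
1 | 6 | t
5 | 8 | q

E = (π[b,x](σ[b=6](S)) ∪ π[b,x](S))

Subexpression sizes:
  S → 4
  σ[b=6](S) → 2
  π[b,x](σ[b=6](S)) → 2
  S → 4
  π[b,x](S) → 4
  (π[b,x](σ[b=6](S)) ∪ π[b,x](S)) → 6

|E| = 6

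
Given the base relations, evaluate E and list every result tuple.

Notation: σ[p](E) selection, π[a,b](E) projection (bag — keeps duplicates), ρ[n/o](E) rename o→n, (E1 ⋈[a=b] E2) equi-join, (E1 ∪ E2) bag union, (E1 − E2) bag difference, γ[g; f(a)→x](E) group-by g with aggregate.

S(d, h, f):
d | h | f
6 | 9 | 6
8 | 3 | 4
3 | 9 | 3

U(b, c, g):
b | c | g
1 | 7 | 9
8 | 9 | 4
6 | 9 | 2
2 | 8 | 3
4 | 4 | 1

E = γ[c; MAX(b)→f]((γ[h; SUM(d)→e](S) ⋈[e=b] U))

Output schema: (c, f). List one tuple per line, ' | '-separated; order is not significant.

Subexpression sizes:
  S → 3
  γ[h; SUM(d)→e](S) → 2
  U → 5
  (γ[h; SUM(d)→e](S) ⋈[e=b] U) → 1
  γ[c; MAX(b)→f]((γ[h; SUM(d)→e](S) ⋈[e=b] U)) → 1

== RESULT ==
c | f
9 | 8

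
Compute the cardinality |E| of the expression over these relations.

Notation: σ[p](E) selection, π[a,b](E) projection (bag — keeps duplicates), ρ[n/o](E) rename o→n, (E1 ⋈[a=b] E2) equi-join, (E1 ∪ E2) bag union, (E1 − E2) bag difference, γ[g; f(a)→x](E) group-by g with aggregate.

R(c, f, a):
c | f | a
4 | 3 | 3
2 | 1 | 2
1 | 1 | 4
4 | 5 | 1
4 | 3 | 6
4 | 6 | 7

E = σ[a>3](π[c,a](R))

Subexpression sizes:
  R → 6
  π[c,a](R) → 6
  σ[a>3](π[c,a](R)) → 3

|E| = 3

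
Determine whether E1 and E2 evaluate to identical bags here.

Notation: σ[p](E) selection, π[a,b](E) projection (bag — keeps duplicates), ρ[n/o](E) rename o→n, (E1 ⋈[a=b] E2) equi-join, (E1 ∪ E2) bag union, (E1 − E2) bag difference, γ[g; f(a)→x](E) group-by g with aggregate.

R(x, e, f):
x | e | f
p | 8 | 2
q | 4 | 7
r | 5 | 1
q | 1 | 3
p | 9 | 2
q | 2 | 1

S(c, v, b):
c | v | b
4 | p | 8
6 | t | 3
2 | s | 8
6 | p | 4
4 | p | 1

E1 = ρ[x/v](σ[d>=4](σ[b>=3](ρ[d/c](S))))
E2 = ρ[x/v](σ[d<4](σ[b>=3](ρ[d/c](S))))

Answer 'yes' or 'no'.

E1 stepwise |·|:
  S → 5
  ρ[d/c](S) → 5
  σ[b>=3](ρ[d/c](S)) → 4
  σ[d>=4](σ[b>=3](ρ[d/c](S))) → 3
  ρ[x/v](σ[d>=4](σ[b>=3](ρ[d/c](S)))) → 3
E2 stepwise |·|:
  S → 5
  ρ[d/c](S) → 5
  σ[b>=3](ρ[d/c](S)) → 4
  σ[d<4](σ[b>=3](ρ[d/c](S))) → 1
  ρ[x/v](σ[d<4](σ[b>=3](ρ[d/c](S)))) → 1

E1 result:
d | x | b
4 | p | 8
6 | p | 4
6 | t | 3
E2 result:
d | x | b
2 | s | 8
Witness: (6, 'p', 4) appears 1× in E1 but 0× in E2.

no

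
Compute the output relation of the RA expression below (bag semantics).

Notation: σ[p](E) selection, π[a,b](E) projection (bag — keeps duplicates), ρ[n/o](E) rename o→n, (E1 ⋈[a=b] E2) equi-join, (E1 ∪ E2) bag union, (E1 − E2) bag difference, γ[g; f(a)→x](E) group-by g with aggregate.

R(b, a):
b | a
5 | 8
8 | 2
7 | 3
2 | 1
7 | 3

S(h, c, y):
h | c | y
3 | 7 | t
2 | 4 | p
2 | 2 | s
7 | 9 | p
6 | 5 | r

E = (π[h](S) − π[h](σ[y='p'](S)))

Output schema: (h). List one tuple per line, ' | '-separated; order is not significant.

Row counts bottom-up:
  S → 5
  π[h](S) → 5
  S → 5
  σ[y='p'](S) → 2
  π[h](σ[y='p'](S)) → 2
  (π[h](S) − π[h](σ[y='p'](S))) → 3

== RESULT ==
h
2
3
6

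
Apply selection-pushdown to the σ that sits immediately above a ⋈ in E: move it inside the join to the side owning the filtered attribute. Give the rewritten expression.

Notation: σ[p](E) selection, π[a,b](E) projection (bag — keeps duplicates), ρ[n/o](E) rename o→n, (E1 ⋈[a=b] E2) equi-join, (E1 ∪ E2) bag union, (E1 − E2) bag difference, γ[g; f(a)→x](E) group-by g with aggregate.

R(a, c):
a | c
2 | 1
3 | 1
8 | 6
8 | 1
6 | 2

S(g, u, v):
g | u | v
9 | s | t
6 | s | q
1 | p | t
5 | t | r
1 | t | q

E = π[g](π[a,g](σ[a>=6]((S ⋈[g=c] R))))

σ filters on a, owned by the right side.
E' = π[g](π[a,g]((S ⋈[g=c] σ[a>=6](R))))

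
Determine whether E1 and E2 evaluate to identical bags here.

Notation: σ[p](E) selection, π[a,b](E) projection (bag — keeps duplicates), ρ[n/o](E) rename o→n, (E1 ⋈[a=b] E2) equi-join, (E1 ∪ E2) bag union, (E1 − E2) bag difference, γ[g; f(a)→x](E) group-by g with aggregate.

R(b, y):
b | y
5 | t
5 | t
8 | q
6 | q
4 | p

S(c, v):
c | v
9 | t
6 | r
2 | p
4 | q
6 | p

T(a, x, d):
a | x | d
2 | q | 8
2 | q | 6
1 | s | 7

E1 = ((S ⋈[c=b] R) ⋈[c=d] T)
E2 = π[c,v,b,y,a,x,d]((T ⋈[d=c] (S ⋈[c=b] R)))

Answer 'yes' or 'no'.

E1 stepwise |·|:
  S → 5
  R → 5
  (S ⋈[c=b] R) → 3
  T → 3
  ((S ⋈[c=b] R) ⋈[c=d] T) → 2
E2 stepwise |·|:
  T → 3
  S → 5
  R → 5
  (S ⋈[c=b] R) → 3
  (T ⋈[d=c] (S ⋈[c=b] R)) → 2
  π[c,v,b,y,a,x,d]((T ⋈[d=c] (S ⋈[c=b] R))) → 2

E1 and E2 produce the same multiset:
c | v | b | y | a | x | d
6 | p | 6 | q | 2 | q | 6
6 | r | 6 | q | 2 | q | 6

yes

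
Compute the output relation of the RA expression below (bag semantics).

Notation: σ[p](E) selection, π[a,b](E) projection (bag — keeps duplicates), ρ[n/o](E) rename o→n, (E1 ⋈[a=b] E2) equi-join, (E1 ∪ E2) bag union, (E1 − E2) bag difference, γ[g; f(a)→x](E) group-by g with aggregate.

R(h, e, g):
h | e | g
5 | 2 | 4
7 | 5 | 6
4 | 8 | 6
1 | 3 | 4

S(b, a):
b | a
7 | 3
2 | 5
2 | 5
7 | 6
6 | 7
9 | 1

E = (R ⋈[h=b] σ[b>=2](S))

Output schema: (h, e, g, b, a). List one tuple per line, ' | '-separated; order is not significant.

Stepwise |·|:
  R → 4
  S → 6
  σ[b>=2](S) → 6
  (R ⋈[h=b] σ[b>=2](S)) → 2

== RESULT ==
h | e | g | b | a
7 | 5 | 6 | 7 | 3
7 | 5 | 6 | 7 | 6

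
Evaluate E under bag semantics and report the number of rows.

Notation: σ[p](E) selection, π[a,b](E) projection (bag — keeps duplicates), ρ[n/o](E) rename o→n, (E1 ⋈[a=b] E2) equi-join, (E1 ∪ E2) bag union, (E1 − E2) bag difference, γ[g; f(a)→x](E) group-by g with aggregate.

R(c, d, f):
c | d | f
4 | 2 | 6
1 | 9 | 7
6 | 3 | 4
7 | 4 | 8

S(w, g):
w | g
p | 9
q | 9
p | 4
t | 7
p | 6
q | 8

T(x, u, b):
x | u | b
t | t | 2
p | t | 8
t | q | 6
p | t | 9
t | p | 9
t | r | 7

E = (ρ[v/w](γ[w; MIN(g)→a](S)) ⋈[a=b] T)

Row counts bottom-up:
  S → 6
  γ[w; MIN(g)→a](S) → 3
  ρ[v/w](γ[w; MIN(g)→a](S)) → 3
  T → 6
  (ρ[v/w](γ[w; MIN(g)→a](S)) ⋈[a=b] T) → 2

|E| = 2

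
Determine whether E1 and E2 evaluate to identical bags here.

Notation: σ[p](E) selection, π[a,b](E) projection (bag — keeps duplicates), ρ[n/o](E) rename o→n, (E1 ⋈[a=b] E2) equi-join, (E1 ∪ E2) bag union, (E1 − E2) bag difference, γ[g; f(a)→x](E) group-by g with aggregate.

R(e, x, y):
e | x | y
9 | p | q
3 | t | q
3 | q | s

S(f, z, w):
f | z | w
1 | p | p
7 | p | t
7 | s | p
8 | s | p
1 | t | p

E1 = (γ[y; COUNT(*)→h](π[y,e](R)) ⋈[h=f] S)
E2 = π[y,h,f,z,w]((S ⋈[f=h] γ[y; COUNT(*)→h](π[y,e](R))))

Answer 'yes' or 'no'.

E1 stepwise |·|:
  R → 3
  π[y,e](R) → 3
  γ[y; COUNT(*)→h](π[y,e](R)) → 2
  S → 5
  (γ[y; COUNT(*)→h](π[y,e](R)) ⋈[h=f] S) → 2
E2 stepwise |·|:
  S → 5
  R → 3
  π[y,e](R) → 3
  γ[y; COUNT(*)→h](π[y,e](R)) → 2
  (S ⋈[f=h] γ[y; COUNT(*)→h](π[y,e](R))) → 2
  π[y,h,f,z,w]((S ⋈[f=h] γ[y; COUNT(*)→h](π[y,e](R)))) → 2

E1 and E2 produce the same multiset:
y | h | f | z | w
s | 1 | 1 | p | p
s | 1 | 1 | t | p

yes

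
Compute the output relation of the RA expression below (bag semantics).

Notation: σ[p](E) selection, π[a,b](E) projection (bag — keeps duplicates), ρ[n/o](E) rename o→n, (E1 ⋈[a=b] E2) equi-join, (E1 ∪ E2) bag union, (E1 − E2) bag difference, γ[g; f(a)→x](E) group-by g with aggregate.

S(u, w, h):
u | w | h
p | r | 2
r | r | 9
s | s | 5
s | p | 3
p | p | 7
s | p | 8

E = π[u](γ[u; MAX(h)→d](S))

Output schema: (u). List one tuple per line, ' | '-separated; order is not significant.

Per-node cardinality:
  S → 6
  γ[u; MAX(h)→d](S) → 3
  π[u](γ[u; MAX(h)→d](S)) → 3

== RESULT ==
u
p
r
s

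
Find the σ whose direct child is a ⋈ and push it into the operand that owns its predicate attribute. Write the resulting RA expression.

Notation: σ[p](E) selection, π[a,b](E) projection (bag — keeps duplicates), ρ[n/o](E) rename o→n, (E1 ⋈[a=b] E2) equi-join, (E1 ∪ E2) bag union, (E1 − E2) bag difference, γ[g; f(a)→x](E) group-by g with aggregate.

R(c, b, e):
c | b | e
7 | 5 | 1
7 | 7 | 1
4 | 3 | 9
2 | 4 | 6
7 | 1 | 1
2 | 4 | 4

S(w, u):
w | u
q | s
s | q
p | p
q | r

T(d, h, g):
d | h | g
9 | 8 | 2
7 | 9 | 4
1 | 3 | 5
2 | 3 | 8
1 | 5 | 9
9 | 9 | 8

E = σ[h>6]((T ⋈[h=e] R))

σ filters on h, owned by the left side.
E' = (σ[h>6](T) ⋈[h=e] R)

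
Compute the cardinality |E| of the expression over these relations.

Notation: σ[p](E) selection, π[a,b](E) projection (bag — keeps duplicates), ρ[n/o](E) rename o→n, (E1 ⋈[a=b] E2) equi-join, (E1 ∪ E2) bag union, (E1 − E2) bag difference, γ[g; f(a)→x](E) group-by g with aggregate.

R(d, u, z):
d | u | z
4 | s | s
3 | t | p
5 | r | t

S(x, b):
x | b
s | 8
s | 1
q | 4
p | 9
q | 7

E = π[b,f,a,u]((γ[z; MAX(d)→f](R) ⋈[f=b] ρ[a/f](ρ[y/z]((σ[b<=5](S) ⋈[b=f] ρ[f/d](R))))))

Stepwise |·|:
  R → 3
  γ[z; MAX(d)→f](R) → 3
  S → 5
  σ[b<=5](S) → 2
  R → 3
  ρ[f/d](R) → 3
  (σ[b<=5](S) ⋈[b=f] ρ[f/d](R)) → 1
  ρ[y/z]((σ[b<=5](S) ⋈[b=f] ρ[f/d](R))) → 1
  ρ[a/f](ρ[y/z]((σ[b<=5](S) ⋈[b=f] ρ[f/d](R)))) → 1
  (γ[z; MAX(d)→f](R) ⋈[f=b] ρ[a/f](ρ[y/z]((σ[b<=5](S) ⋈[b=f] ρ[f/d](R))))) → 1
  π[b,f,a,u]((γ[z; MAX(d)→f](R) ⋈[f=b] ρ[a/f](ρ[y/z]((σ[b<=5](S) ⋈[b=f] ρ[f/d](R)))))) → 1

|E| = 1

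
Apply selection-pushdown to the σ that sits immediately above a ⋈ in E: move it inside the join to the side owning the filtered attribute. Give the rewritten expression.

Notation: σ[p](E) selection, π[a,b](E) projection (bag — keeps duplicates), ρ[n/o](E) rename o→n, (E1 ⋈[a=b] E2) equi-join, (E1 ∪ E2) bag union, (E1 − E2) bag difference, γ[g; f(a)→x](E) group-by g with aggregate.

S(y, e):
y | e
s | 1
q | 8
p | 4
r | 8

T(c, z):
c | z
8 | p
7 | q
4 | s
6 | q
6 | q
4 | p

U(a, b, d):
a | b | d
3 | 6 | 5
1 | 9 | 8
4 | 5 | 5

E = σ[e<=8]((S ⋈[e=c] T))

σ filters on e, owned by the left side.
E' = (σ[e<=8](S) ⋈[e=c] T)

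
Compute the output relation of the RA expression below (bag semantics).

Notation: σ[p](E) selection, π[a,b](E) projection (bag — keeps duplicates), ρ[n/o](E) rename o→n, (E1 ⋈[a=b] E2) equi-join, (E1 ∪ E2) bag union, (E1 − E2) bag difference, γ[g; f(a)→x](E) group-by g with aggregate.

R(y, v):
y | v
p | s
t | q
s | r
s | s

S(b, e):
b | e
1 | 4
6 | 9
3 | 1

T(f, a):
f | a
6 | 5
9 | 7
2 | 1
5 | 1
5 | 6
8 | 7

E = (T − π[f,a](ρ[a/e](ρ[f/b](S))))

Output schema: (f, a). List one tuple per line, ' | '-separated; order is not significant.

Per-node cardinality:
  T → 6
  S → 3
  ρ[f/b](S) → 3
  ρ[a/e](ρ[f/b](S)) → 3
  π[f,a](ρ[a/e](ρ[f/b](S))) → 3
  (T − π[f,a](ρ[a/e](ρ[f/b](S)))) → 6

== RESULT ==
f | a
2 | 1
5 | 1
5 | 6
6 | 5
8 | 7
9 | 7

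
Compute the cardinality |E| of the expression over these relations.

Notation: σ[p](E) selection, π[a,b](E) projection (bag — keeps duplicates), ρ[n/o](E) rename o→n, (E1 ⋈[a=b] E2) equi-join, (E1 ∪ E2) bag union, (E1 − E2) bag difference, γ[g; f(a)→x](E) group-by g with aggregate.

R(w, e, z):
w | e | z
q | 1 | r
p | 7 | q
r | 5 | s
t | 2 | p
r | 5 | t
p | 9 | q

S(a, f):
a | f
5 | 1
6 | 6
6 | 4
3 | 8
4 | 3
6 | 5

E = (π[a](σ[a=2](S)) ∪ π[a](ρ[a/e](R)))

Stepwise |·|:
  S → 6
  σ[a=2](S) → 0
  π[a](σ[a=2](S)) → 0
  R → 6
  ρ[a/e](R) → 6
  π[a](ρ[a/e](R)) → 6
  (π[a](σ[a=2](S)) ∪ π[a](ρ[a/e](R))) → 6

|E| = 6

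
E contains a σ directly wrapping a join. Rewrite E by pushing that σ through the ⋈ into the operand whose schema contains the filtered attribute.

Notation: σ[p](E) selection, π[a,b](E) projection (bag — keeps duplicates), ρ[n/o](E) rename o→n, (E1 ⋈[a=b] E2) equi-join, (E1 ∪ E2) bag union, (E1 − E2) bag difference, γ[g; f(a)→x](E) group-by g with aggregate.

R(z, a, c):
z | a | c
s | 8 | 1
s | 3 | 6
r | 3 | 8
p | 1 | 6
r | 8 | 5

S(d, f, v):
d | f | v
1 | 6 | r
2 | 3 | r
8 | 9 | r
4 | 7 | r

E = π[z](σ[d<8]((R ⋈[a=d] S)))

σ filters on d, owned by the right side.
E' = π[z]((R ⋈[a=d] σ[d<8](S)))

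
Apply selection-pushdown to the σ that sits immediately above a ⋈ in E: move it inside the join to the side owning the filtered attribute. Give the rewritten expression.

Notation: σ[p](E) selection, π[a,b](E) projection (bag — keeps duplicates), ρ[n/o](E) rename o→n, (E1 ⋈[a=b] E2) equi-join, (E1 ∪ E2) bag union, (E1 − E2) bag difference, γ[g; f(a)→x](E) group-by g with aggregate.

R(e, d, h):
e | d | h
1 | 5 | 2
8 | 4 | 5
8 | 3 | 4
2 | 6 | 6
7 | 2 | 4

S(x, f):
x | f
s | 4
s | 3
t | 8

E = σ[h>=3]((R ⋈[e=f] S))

σ filters on h, owned by the left side.
E' = (σ[h>=3](R) ⋈[e=f] S)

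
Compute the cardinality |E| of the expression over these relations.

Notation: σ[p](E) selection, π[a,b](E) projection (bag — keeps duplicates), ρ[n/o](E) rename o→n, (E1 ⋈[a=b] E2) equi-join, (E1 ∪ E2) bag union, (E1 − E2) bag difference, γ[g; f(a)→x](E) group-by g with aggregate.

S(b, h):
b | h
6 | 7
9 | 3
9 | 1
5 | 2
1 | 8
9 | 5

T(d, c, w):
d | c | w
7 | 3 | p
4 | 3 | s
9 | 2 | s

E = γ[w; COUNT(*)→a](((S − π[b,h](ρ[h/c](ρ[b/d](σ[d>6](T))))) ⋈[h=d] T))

Row counts bottom-up:
  S → 6
  T → 3
  σ[d>6](T) → 2
  ρ[b/d](σ[d>6](T)) → 2
  ρ[h/c](ρ[b/d](σ[d>6](T))) → 2
  π[b,h](ρ[h/c](ρ[b/d](σ[d>6](T)))) → 2
  (S − π[b,h](ρ[h/c](ρ[b/d](σ[d>6](T))))) → 6
  T → 3
  ((S − π[b,h](ρ[h/c](ρ[b/d](σ[d>6](T))))) ⋈[h=d] T) → 1
  γ[w; COUNT(*)→a](((S − π[b,h](ρ[h/c](ρ[b/d](σ[d>6](T))))) ⋈[h=d] T)) → 1

|E| = 1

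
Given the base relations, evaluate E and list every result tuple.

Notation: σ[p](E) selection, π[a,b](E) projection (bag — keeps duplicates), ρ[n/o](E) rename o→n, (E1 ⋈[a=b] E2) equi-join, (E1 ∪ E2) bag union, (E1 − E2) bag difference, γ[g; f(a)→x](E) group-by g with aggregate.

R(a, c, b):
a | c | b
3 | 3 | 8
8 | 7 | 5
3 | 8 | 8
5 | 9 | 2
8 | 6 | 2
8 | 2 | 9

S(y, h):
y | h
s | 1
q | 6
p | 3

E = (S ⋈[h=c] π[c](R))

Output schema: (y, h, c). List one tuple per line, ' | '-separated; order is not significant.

Row counts bottom-up:
  S → 3
  R → 6
  π[c](R) → 6
  (S ⋈[h=c] π[c](R)) → 2

== RESULT ==
y | h | c
p | 3 | 3
q | 6 | 6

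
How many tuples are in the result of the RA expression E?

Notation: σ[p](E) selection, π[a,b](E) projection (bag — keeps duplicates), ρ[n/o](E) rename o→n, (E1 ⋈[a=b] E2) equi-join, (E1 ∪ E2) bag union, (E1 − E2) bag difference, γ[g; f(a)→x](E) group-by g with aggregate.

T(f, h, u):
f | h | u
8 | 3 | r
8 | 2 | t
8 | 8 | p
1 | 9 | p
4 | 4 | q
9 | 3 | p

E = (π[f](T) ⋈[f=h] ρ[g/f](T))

Row counts bottom-up:
  T → 6
  π[f](T) → 6
  T → 6
  ρ[g/f](T) → 6
  (π[f](T) ⋈[f=h] ρ[g/f](T)) → 5

|E| = 5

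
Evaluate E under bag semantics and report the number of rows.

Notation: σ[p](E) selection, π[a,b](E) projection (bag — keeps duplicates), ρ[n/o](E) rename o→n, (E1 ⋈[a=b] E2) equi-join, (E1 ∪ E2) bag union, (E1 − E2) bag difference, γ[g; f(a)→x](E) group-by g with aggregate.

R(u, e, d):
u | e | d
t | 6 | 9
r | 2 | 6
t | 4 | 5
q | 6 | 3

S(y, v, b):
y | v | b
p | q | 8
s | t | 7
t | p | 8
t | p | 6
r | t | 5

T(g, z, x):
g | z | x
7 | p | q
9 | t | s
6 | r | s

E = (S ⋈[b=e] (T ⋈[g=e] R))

Per-node cardinality:
  S → 5
  T → 3
  R → 4
  (T ⋈[g=e] R) → 2
  (S ⋈[b=e] (T ⋈[g=e] R)) → 2

|E| = 2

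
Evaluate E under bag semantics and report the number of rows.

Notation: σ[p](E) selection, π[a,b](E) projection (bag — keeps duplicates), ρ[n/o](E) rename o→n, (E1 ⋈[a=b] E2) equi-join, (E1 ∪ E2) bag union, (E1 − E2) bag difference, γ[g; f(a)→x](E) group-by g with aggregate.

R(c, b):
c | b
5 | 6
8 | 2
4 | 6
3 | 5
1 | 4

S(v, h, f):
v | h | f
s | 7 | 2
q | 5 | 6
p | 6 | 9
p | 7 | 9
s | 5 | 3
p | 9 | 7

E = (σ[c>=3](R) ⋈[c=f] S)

Per-node cardinality:
  R → 5
  σ[c>=3](R) → 4
  S → 6
  (σ[c>=3](R) ⋈[c=f] S) → 1

|E| = 1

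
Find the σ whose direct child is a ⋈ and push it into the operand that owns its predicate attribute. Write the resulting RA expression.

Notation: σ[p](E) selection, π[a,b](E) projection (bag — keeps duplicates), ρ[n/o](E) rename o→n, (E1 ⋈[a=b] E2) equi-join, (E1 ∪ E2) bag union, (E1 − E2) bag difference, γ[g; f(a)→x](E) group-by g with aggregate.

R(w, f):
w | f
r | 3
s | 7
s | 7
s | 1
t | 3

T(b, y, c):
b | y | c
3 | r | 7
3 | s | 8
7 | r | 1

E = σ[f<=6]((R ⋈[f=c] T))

σ filters on f, owned by the left side.
E' = (σ[f<=6](R) ⋈[f=c] T)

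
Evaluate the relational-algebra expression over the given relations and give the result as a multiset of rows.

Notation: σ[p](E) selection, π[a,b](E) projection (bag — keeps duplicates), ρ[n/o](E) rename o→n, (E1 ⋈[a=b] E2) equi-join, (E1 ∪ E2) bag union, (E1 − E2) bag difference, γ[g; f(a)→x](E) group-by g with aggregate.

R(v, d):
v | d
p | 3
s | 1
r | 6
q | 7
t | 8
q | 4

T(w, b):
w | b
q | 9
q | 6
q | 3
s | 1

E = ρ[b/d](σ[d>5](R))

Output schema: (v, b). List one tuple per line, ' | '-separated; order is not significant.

Stepwise |·|:
  R → 6
  σ[d>5](R) → 3
  ρ[b/d](σ[d>5](R)) → 3

== RESULT ==
v | b
q | 7
r | 6
t | 8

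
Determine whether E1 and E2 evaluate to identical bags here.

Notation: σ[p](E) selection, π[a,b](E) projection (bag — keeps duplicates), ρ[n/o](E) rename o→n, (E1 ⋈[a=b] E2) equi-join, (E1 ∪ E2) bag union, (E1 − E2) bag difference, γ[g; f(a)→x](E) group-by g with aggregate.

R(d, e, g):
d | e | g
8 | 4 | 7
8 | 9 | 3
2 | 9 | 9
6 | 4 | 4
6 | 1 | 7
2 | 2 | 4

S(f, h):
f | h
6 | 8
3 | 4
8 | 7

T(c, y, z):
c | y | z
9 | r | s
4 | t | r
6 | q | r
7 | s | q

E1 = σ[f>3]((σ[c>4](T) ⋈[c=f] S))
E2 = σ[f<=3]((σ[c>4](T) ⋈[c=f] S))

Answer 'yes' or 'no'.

E1 per-node cardinality:
  T → 4
  σ[c>4](T) → 3
  S → 3
  (σ[c>4](T) ⋈[c=f] S) → 1
  σ[f>3]((σ[c>4](T) ⋈[c=f] S)) → 1
E2 per-node cardinality:
  T → 4
  σ[c>4](T) → 3
  S → 3
  (σ[c>4](T) ⋈[c=f] S) → 1
  σ[f<=3]((σ[c>4](T) ⋈[c=f] S)) → 0

E1 result:
c | y | z | f | h
6 | q | r | 6 | 8
E2 result:
c | y | z | f | h
(0 rows)
Witness: (6, 'q', 'r', 6, 8) appears 1× in E1 but 0× in E2.

no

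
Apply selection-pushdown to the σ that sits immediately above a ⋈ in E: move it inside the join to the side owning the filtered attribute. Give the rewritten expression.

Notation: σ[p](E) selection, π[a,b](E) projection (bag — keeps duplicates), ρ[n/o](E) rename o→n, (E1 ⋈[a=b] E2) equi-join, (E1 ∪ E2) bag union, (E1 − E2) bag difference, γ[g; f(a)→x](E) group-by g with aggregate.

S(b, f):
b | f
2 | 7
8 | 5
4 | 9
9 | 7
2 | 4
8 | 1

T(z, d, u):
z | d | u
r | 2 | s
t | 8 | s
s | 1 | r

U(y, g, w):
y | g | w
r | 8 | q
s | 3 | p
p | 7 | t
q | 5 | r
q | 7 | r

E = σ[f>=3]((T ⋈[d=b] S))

σ filters on f, owned by the right side.
E' = (T ⋈[d=b] σ[f>=3](S))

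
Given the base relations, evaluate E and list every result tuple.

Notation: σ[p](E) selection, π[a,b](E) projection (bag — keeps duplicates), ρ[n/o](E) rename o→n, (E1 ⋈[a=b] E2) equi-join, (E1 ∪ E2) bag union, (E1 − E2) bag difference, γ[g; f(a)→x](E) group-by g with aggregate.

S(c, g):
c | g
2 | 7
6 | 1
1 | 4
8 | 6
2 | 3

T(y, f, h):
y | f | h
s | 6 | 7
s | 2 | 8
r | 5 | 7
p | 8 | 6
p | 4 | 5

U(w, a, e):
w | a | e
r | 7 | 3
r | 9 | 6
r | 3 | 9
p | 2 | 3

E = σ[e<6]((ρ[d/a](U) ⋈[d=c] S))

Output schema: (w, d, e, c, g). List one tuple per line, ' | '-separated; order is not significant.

Subexpression sizes:
  U → 4
  ρ[d/a](U) → 4
  S → 5
  (ρ[d/a](U) ⋈[d=c] S) → 2
  σ[e<6]((ρ[d/a](U) ⋈[d=c] S)) → 2

== RESULT ==
w | d | e | c | g
p | 2 | 3 | 2 | 3
p | 2 | 3 | 2 | 7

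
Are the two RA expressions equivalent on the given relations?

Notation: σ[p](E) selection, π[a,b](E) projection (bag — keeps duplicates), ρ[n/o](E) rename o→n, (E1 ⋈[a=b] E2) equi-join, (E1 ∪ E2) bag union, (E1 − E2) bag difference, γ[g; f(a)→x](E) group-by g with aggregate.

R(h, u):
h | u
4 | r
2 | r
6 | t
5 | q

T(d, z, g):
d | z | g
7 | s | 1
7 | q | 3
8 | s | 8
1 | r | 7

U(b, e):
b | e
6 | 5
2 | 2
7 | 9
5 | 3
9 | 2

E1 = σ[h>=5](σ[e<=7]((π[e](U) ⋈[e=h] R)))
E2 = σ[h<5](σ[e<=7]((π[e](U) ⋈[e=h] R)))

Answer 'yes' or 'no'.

E1 per-node cardinality:
  U → 5
  π[e](U) → 5
  R → 4
  (π[e](U) ⋈[e=h] R) → 3
  σ[e<=7]((π[e](U) ⋈[e=h] R)) → 3
  σ[h>=5](σ[e<=7]((π[e](U) ⋈[e=h] R))) → 1
E2 per-node cardinality:
  U → 5
  π[e](U) → 5
  R → 4
  (π[e](U) ⋈[e=h] R) → 3
  σ[e<=7]((π[e](U) ⋈[e=h] R)) → 3
  σ[h<5](σ[e<=7]((π[e](U) ⋈[e=h] R))) → 2

E1 result:
e | h | u
5 | 5 | q
E2 result:
e | h | u
2 | 2 | r
2 | 2 | r
Witness: (2, 2, 'r') appears 0× in E1 but 2× in E2.

no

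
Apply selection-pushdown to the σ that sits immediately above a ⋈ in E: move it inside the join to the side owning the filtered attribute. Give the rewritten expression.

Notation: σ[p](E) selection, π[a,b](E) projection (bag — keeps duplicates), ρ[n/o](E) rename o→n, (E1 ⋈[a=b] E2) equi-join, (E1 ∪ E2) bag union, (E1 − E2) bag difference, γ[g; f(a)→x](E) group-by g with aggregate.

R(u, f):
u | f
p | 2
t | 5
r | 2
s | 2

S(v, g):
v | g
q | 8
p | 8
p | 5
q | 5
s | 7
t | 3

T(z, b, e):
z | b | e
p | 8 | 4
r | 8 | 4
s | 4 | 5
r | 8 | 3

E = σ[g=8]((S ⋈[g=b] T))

σ filters on g, owned by the left side.
E' = (σ[g=8](S) ⋈[g=b] T)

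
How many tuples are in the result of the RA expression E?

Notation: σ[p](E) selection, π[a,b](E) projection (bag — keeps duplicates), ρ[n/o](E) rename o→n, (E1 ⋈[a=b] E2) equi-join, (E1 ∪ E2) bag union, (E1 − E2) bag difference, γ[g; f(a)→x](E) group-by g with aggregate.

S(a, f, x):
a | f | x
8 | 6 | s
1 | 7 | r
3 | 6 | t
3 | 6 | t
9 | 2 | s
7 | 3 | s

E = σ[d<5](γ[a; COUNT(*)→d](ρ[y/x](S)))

Subexpression sizes:
  S → 6
  ρ[y/x](S) → 6
  γ[a; COUNT(*)→d](ρ[y/x](S)) → 5
  σ[d<5](γ[a; COUNT(*)→d](ρ[y/x](S))) → 5

|E| = 5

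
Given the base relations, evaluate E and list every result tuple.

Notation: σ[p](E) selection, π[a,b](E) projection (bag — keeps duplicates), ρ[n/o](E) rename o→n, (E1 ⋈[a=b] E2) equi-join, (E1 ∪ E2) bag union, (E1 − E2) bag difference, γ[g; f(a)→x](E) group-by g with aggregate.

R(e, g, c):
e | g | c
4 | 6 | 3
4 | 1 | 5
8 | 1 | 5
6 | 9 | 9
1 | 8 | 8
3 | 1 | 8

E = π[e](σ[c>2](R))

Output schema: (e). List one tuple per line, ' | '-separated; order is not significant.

Subexpression sizes:
  R → 6
  σ[c>2](R) → 6
  π[e](σ[c>2](R)) → 6

== RESULT ==
e
1
3
4
4
6
8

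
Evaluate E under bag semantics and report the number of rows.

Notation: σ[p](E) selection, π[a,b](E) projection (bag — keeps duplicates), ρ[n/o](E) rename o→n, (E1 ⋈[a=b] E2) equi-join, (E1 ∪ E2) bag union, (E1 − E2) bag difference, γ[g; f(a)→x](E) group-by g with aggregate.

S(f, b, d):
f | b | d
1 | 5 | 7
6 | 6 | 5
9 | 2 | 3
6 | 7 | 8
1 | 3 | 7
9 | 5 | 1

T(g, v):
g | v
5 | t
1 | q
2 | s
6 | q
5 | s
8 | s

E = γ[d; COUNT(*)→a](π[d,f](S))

Row counts bottom-up:
  S → 6
  π[d,f](S) → 6
  γ[d; COUNT(*)→a](π[d,f](S)) → 5

|E| = 5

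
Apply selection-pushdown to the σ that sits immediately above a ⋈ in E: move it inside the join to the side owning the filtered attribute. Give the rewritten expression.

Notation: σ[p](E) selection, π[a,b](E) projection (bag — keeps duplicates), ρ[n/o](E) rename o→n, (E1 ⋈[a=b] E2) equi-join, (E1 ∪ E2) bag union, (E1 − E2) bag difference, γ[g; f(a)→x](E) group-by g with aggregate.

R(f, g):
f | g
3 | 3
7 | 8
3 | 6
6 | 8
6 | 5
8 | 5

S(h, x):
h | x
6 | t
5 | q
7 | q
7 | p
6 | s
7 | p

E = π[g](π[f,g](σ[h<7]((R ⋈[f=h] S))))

σ filters on h, owned by the right side.
E' = π[g](π[f,g]((R ⋈[f=h] σ[h<7](S))))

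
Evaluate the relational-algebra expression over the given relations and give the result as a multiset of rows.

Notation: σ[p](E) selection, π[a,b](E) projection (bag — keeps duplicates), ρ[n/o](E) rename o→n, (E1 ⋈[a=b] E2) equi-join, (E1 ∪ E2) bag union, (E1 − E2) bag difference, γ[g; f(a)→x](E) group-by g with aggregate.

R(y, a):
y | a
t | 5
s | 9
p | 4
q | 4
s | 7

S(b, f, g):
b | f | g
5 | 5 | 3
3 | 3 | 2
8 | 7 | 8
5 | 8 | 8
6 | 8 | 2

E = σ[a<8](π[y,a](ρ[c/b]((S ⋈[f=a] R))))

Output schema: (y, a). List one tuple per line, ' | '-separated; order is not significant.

Stepwise |·|:
  S → 5
  R → 5
  (S ⋈[f=a] R) → 2
  ρ[c/b]((S ⋈[f=a] R)) → 2
  π[y,a](ρ[c/b]((S ⋈[f=a] R))) → 2
  σ[a<8](π[y,a](ρ[c/b]((S ⋈[f=a] R)))) → 2

== RESULT ==
y | a
s | 7
t | 5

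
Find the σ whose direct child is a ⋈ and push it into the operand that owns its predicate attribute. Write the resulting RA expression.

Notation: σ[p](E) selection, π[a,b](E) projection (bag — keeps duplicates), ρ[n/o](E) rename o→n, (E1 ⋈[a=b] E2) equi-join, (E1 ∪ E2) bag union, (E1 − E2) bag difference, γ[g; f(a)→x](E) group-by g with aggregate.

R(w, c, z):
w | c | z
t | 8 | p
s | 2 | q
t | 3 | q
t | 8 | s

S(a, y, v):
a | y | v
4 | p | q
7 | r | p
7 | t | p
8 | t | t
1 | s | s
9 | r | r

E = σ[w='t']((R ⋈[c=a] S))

σ filters on w, owned by the left side.
E' = (σ[w='t'](R) ⋈[c=a] S)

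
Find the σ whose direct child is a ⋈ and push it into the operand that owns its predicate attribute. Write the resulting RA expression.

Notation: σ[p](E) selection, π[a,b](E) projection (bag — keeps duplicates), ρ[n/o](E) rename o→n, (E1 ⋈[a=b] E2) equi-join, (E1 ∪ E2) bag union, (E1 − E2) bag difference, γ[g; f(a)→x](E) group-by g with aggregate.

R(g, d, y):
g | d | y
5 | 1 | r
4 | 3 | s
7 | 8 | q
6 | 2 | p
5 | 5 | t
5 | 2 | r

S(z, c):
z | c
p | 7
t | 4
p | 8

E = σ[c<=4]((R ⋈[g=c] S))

σ filters on c, owned by the right side.
E' = (R ⋈[g=c] σ[c<=4](S))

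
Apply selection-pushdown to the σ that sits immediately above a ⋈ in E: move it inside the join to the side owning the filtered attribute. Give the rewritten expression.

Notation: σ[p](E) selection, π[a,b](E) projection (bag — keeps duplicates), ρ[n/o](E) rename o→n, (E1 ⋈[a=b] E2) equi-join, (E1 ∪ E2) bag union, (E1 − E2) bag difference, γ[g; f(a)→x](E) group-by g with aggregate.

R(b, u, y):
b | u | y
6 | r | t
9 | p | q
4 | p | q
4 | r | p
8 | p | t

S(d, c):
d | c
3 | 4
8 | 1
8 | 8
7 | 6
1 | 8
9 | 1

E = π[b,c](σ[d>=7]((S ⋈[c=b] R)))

σ filters on d, owned by the left side.
E' = π[b,c]((σ[d>=7](S) ⋈[c=b] R))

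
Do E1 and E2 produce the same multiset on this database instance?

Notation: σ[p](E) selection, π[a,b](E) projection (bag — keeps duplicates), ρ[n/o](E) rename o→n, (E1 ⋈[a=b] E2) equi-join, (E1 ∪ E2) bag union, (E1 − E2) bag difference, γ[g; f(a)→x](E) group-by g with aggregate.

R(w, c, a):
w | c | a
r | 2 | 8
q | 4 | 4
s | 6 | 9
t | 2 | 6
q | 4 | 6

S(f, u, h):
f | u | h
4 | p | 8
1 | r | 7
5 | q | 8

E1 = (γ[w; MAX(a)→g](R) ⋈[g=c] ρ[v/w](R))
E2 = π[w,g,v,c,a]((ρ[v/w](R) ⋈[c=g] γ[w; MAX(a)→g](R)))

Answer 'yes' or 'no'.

E1 subexpression sizes:
  R → 5
  γ[w; MAX(a)→g](R) → 4
  R → 5
  ρ[v/w](R) → 5
  (γ[w; MAX(a)→g](R) ⋈[g=c] ρ[v/w](R)) → 2
E2 subexpression sizes:
  R → 5
  ρ[v/w](R) → 5
  R → 5
  γ[w; MAX(a)→g](R) → 4
  (ρ[v/w](R) ⋈[c=g] γ[w; MAX(a)→g](R)) → 2
  π[w,g,v,c,a]((ρ[v/w](R) ⋈[c=g] γ[w; MAX(a)→g](R))) → 2

E1 and E2 produce the same multiset:
w | g | v | c | a
q | 6 | s | 6 | 9
t | 6 | s | 6 | 9

yes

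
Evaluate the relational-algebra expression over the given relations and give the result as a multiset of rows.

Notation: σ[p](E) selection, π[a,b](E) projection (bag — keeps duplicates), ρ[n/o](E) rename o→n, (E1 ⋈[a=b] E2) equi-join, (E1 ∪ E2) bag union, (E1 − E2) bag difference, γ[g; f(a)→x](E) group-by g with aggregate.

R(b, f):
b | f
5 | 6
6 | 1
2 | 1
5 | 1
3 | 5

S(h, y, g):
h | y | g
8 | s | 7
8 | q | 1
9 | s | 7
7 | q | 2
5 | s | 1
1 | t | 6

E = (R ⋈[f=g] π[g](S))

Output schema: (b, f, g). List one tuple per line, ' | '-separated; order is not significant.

Per-node cardinality:
  R → 5
  S → 6
  π[g](S) → 6
  (R ⋈[f=g] π[g](S)) → 7

== RESULT ==
b | f | g
2 | 1 | 1
2 | 1 | 1
5 | 1 | 1
5 | 1 | 1
5 | 6 | 6
6 | 1 | 1
6 | 1 | 1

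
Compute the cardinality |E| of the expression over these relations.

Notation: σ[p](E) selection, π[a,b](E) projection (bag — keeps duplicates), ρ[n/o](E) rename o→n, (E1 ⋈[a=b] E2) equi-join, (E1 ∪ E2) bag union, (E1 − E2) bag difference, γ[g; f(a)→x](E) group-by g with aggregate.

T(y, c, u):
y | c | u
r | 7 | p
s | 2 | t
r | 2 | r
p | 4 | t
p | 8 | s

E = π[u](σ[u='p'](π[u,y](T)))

Subexpression sizes:
  T → 5
  π[u,y](T) → 5
  σ[u='p'](π[u,y](T)) → 1
  π[u](σ[u='p'](π[u,y](T))) → 1

|E| = 1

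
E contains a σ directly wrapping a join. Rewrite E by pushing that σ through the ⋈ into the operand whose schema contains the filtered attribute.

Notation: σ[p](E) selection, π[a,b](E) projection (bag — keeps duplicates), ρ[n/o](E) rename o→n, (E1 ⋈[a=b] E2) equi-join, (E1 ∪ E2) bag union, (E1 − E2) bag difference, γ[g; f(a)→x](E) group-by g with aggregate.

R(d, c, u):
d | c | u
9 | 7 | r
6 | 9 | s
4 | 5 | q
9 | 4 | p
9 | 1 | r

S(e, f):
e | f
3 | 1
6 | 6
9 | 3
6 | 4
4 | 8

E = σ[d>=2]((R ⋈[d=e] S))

σ filters on d, owned by the left side.
E' = (σ[d>=2](R) ⋈[d=e] S)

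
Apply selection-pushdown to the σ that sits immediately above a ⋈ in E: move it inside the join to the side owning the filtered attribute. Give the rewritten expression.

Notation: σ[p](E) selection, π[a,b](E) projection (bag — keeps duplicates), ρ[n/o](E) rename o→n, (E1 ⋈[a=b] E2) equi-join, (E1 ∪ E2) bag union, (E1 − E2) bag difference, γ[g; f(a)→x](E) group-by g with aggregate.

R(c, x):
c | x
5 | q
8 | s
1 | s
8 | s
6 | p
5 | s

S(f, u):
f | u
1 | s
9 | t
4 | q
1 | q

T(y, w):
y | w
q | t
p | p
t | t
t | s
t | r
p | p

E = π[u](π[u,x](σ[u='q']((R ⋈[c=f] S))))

σ filters on u, owned by the right side.
E' = π[u](π[u,x]((R ⋈[c=f] σ[u='q'](S))))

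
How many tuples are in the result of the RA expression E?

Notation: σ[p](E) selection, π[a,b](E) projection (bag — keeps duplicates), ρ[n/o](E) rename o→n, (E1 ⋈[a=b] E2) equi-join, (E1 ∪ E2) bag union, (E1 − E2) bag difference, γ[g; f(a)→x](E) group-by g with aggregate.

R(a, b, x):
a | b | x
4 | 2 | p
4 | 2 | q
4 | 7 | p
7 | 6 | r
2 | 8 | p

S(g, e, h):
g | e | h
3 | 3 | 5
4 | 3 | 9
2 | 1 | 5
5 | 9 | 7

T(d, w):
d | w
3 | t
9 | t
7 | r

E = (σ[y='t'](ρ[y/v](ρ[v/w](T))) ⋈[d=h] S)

Subexpression sizes:
  T → 3
  ρ[v/w](T) → 3
  ρ[y/v](ρ[v/w](T)) → 3
  σ[y='t'](ρ[y/v](ρ[v/w](T))) → 2
  S → 4
  (σ[y='t'](ρ[y/v](ρ[v/w](T))) ⋈[d=h] S) → 1

|E| = 1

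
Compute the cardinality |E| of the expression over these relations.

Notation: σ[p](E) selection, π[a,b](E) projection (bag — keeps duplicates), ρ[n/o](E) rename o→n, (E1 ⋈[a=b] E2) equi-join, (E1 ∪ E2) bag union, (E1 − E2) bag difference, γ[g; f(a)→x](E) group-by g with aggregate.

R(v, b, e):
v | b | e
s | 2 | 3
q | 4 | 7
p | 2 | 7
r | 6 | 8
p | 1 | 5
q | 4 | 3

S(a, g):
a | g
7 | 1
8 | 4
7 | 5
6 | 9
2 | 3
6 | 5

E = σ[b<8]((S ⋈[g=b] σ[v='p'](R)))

Stepwise |·|:
  S → 6
  R → 6
  σ[v='p'](R) → 2
  (S ⋈[g=b] σ[v='p'](R)) → 1
  σ[b<8]((S ⋈[g=b] σ[v='p'](R))) → 1

|E| = 1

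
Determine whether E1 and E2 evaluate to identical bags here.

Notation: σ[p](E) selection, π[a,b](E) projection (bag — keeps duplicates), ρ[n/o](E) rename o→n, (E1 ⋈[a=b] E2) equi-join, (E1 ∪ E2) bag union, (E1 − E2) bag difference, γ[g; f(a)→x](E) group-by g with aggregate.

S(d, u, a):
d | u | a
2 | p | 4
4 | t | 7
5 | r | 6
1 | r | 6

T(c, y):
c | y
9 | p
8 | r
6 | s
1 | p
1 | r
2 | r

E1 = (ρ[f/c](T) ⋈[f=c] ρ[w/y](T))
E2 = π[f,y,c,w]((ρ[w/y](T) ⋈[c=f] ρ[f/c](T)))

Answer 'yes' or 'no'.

E1 stepwise |·|:
  T → 6
  ρ[f/c](T) → 6
  T → 6
  ρ[w/y](T) → 6
  (ρ[f/c](T) ⋈[f=c] ρ[w/y](T)) → 8
E2 stepwise |·|:
  T → 6
  ρ[w/y](T) → 6
  T → 6
  ρ[f/c](T) → 6
  (ρ[w/y](T) ⋈[c=f] ρ[f/c](T)) → 8
  π[f,y,c,w]((ρ[w/y](T) ⋈[c=f] ρ[f/c](T))) → 8

E1 and E2 produce the same multiset:
f | y | c | w
1 | p | 1 | p
1 | p | 1 | r
1 | r | 1 | p
1 | r | 1 | r
2 | r | 2 | r
6 | s | 6 | s
8 | r | 8 | r
9 | p | 9 | p

yes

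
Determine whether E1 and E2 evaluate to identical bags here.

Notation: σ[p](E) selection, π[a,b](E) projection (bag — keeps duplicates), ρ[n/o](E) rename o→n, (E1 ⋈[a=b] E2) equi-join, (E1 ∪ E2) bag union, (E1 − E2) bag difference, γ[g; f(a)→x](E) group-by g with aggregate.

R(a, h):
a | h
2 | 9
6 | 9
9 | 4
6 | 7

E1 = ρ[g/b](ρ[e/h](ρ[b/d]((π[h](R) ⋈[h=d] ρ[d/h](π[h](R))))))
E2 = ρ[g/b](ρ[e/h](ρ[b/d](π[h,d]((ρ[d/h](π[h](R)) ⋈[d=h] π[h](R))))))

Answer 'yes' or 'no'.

E1 subexpression sizes:
  R → 4
  π[h](R) → 4
  R → 4
  π[h](R) → 4
  ρ[d/h](π[h](R)) → 4
  (π[h](R) ⋈[h=d] ρ[d/h](π[h](R))) → 6
  ρ[b/d]((π[h](R) ⋈[h=d] ρ[d/h](π[h](R)))) → 6
  ρ[e/h](ρ[b/d]((π[h](R) ⋈[h=d] ρ[d/h](π[h](R))))) → 6
  ρ[g/b](ρ[e/h](ρ[b/d]((π[h](R) ⋈[h=d] ρ[d/h](π[h](R)))))) → 6
E2 subexpression sizes:
  R → 4
  π[h](R) → 4
  ρ[d/h](π[h](R)) → 4
  R → 4
  π[h](R) → 4
  (ρ[d/h](π[h](R)) ⋈[d=h] π[h](R)) → 6
  π[h,d]((ρ[d/h](π[h](R)) ⋈[d=h] π[h](R))) → 6
  ρ[b/d](π[h,d]((ρ[d/h](π[h](R)) ⋈[d=h] π[h](R)))) → 6
  ρ[e/h](ρ[b/d](π[h,d]((ρ[d/h](π[h](R)) ⋈[d=h] π[h](R))))) → 6
  ρ[g/b](ρ[e/h](ρ[b/d](π[h,d]((ρ[d/h](π[h](R)) ⋈[d=h] π[h](R)))))) → 6

E1 and E2 produce the same multiset:
e | g
4 | 4
7 | 7
9 | 9
9 | 9
9 | 9
9 | 9

yes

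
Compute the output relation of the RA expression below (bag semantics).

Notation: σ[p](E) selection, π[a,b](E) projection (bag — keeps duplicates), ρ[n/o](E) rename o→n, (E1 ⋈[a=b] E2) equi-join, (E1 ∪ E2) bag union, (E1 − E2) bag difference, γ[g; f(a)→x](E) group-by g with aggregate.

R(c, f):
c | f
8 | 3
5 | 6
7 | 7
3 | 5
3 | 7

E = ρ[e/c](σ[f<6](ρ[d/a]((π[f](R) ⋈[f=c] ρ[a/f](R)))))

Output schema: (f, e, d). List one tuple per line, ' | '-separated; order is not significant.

Per-node cardinality:
  R → 5
  π[f](R) → 5
  R → 5
  ρ[a/f](R) → 5
  (π[f](R) ⋈[f=c] ρ[a/f](R)) → 5
  ρ[d/a]((π[f](R) ⋈[f=c] ρ[a/f](R))) → 5
  σ[f<6](ρ[d/a]((π[f](R) ⋈[f=c] ρ[a/f](R)))) → 3
  ρ[e/c](σ[f<6](ρ[d/a]((π[f](R) ⋈[f=c] ρ[a/f](R))))) → 3

== RESULT ==
f | e | d
3 | 3 | 5
3 | 3 | 7
5 | 5 | 6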